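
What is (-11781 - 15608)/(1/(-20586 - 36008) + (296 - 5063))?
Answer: 1550053066/269783599 ≈ 5.7455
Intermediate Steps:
(-11781 - 15608)/(1/(-20586 - 36008) + (296 - 5063)) = -27389/(1/(-56594) - 4767) = -27389/(-1/56594 - 4767) = -27389/(-269783599/56594) = -27389*(-56594/269783599) = 1550053066/269783599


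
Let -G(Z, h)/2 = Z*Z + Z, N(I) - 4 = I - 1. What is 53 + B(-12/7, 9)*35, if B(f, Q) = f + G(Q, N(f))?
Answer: -6307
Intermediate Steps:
N(I) = 3 + I (N(I) = 4 + (I - 1) = 4 + (-1 + I) = 3 + I)
G(Z, h) = -2*Z - 2*Z**2 (G(Z, h) = -2*(Z*Z + Z) = -2*(Z**2 + Z) = -2*(Z + Z**2) = -2*Z - 2*Z**2)
B(f, Q) = f - 2*Q*(1 + Q)
53 + B(-12/7, 9)*35 = 53 + (-12/7 - 2*9*(1 + 9))*35 = 53 + (-12*1/7 - 2*9*10)*35 = 53 + (-12/7 - 180)*35 = 53 - 1272/7*35 = 53 - 6360 = -6307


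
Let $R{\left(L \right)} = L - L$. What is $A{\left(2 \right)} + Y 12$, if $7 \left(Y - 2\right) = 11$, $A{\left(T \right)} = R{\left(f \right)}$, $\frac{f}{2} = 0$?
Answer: $\frac{300}{7} \approx 42.857$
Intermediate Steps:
$f = 0$ ($f = 2 \cdot 0 = 0$)
$R{\left(L \right)} = 0$
$A{\left(T \right)} = 0$
$Y = \frac{25}{7}$ ($Y = 2 + \frac{1}{7} \cdot 11 = 2 + \frac{11}{7} = \frac{25}{7} \approx 3.5714$)
$A{\left(2 \right)} + Y 12 = 0 + \frac{25}{7} \cdot 12 = 0 + \frac{300}{7} = \frac{300}{7}$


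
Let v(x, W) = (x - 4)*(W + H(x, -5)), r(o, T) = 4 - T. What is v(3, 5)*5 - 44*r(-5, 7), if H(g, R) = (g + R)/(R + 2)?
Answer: 311/3 ≈ 103.67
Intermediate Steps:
H(g, R) = (R + g)/(2 + R)
v(x, W) = (-4 + x)*(5/3 + W - x/3) (v(x, W) = (x - 4)*(W + (-5 + x)/(2 - 5)) = (-4 + x)*(W + (-5 + x)/(-3)) = (-4 + x)*(W - (-5 + x)/3) = (-4 + x)*(W + (5/3 - x/3)) = (-4 + x)*(5/3 + W - x/3))
v(3, 5)*5 - 44*r(-5, 7) = (-20/3 - 4*5 + 3*3 - 1/3*3**2 + 5*3)*5 - 44*(4 - 1*7) = (-20/3 - 20 + 9 - 1/3*9 + 15)*5 - 44*(4 - 7) = (-20/3 - 20 + 9 - 3 + 15)*5 - 44*(-3) = -17/3*5 + 132 = -85/3 + 132 = 311/3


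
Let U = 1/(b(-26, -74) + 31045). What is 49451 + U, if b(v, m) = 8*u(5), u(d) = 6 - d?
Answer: 1535601904/31053 ≈ 49451.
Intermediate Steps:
b(v, m) = 8 (b(v, m) = 8*(6 - 1*5) = 8*(6 - 5) = 8*1 = 8)
U = 1/31053 (U = 1/(8 + 31045) = 1/31053 ≈ 3.2203e-5)
49451 + U = 49451 + 1/31053 = 1535601904/31053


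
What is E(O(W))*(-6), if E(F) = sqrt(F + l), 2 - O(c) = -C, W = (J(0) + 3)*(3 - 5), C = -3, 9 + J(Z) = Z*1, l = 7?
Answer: -6*sqrt(6) ≈ -14.697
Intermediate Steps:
J(Z) = -9 + Z (J(Z) = -9 + Z*1 = -9 + Z)
W = 12 (W = ((-9 + 0) + 3)*(3 - 5) = (-9 + 3)*(-2) = -6*(-2) = 12)
O(c) = -1 (O(c) = 2 - (-1)*(-3) = 2 - 1*3 = 2 - 3 = -1)
E(F) = sqrt(7 + F) (E(F) = sqrt(F + 7) = sqrt(7 + F))
E(O(W))*(-6) = sqrt(7 - 1)*(-6) = sqrt(6)*(-6) = -6*sqrt(6)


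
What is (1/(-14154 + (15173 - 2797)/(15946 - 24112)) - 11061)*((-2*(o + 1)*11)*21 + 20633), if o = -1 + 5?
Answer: -11713752615982719/57796970 ≈ -2.0267e+8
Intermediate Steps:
o = 4
(1/(-14154 + (15173 - 2797)/(15946 - 24112)) - 11061)*((-2*(o + 1)*11)*21 + 20633) = (1/(-14154 + (15173 - 2797)/(15946 - 24112)) - 11061)*((-2*(4 + 1)*11)*21 + 20633) = (1/(-14154 + 12376/(-8166)) - 11061)*((-2*5*11)*21 + 20633) = (1/(-14154 + 12376*(-1/8166)) - 11061)*(-10*11*21 + 20633) = (1/(-14154 - 6188/4083) - 11061)*(-110*21 + 20633) = (1/(-57796970/4083) - 11061)*(-2310 + 20633) = (-4083/57796970 - 11061)*18323 = -639292289253/57796970*18323 = -11713752615982719/57796970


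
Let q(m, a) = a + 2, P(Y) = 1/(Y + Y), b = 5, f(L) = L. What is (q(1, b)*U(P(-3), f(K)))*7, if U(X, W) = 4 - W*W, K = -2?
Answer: 0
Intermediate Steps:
P(Y) = 1/(2*Y)
U(X, W) = 4 - W**2
q(m, a) = 2 + a
(q(1, b)*U(P(-3), f(K)))*7 = ((2 + 5)*(4 - 1*(-2)**2))*7 = (7*(4 - 1*4))*7 = (7*(4 - 4))*7 = (7*0)*7 = 0*7 = 0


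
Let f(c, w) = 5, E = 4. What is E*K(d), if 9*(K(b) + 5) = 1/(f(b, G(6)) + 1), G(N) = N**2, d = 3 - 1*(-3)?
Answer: -538/27 ≈ -19.926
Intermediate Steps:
d = 6 (d = 3 + 3 = 6)
K(b) = -269/54 (K(b) = -5 + 1/(9*(5 + 1)) = -5 + (1/9)/6 = -5 + (1/9)*(1/6) = -5 + 1/54 = -269/54)
E*K(d) = 4*(-269/54) = -538/27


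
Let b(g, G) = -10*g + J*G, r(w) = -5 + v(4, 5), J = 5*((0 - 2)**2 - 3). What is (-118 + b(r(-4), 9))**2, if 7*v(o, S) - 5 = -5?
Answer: 529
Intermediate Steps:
v(o, S) = 0 (v(o, S) = 5/7 + (1/7)*(-5) = 5/7 - 5/7 = 0)
J = 5 (J = 5*((-2)**2 - 3) = 5*(4 - 3) = 5*1 = 5)
r(w) = -5 (r(w) = -5 + 0 = -5)
b(g, G) = -10*g + 5*G
(-118 + b(r(-4), 9))**2 = (-118 + (-10*(-5) + 5*9))**2 = (-118 + (50 + 45))**2 = (-118 + 95)**2 = (-23)**2 = 529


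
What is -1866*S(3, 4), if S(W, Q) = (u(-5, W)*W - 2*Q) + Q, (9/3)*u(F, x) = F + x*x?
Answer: 0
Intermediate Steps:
u(F, x) = F/3 + x**2/3 (u(F, x) = (F + x*x)/3 = (F + x**2)/3 = F/3 + x**2/3)
S(W, Q) = -Q + W*(-5/3 + W**2/3) (S(W, Q) = (((1/3)*(-5) + W**2/3)*W - 2*Q) + Q = ((-5/3 + W**2/3)*W - 2*Q) + Q = (W*(-5/3 + W**2/3) - 2*Q) + Q = (-2*Q + W*(-5/3 + W**2/3)) + Q = -Q + W*(-5/3 + W**2/3))
-1866*S(3, 4) = -1866*(-1*4 + (1/3)*3*(-5 + 3**2)) = -1866*(-4 + (1/3)*3*(-5 + 9)) = -1866*(-4 + (1/3)*3*4) = -1866*(-4 + 4) = -1866*0 = 0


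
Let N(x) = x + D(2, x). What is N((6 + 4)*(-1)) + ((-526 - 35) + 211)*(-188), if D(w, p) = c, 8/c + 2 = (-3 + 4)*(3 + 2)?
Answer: 197378/3 ≈ 65793.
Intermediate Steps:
c = 8/3 (c = 8/(-2 + (-3 + 4)*(3 + 2)) = 8/(-2 + 1*5) = 8/(-2 + 5) = 8/3 ≈ 2.6667)
D(w, p) = 8/3
N(x) = 8/3 + x (N(x) = x + 8/3 = 8/3 + x)
N((6 + 4)*(-1)) + ((-526 - 35) + 211)*(-188) = (8/3 + (6 + 4)*(-1)) + ((-526 - 35) + 211)*(-188) = (8/3 + 10*(-1)) + (-561 + 211)*(-188) = (8/3 - 10) - 350*(-188) = -22/3 + 65800 = 197378/3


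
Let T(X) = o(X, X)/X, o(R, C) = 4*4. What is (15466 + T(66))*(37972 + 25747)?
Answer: 32521285534/33 ≈ 9.8549e+8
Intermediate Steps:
o(R, C) = 16
T(X) = 16/X
(15466 + T(66))*(37972 + 25747) = (15466 + 16/66)*(37972 + 25747) = (15466 + 16*(1/66))*63719 = (15466 + 8/33)*63719 = (510386/33)*63719 = 32521285534/33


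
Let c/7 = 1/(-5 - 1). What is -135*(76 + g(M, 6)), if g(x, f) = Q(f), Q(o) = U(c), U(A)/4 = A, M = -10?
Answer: -9630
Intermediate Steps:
c = -7/6 (c = 7/(-5 - 1) = 7/(-6) = 7*(-⅙) = -7/6 ≈ -1.1667)
U(A) = 4*A
Q(o) = -14/3 (Q(o) = 4*(-7/6) = -14/3)
g(x, f) = -14/3
-135*(76 + g(M, 6)) = -135*(76 - 14/3) = -135*214/3 = -9630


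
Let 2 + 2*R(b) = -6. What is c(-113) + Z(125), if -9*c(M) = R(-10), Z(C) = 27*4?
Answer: 976/9 ≈ 108.44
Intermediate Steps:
R(b) = -4 (R(b) = -1 + (½)*(-6) = -1 - 3 = -4)
Z(C) = 108
c(M) = 4/9 (c(M) = -⅑*(-4) = 4/9)
c(-113) + Z(125) = 4/9 + 108 = 976/9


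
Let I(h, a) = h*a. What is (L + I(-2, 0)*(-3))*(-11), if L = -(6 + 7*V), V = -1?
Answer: -11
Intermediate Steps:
I(h, a) = a*h
L = 1 (L = -(6 + 7*(-1)) = -(6 - 7) = -1*(-1) = 1)
(L + I(-2, 0)*(-3))*(-11) = (1 + (0*(-2))*(-3))*(-11) = (1 + 0*(-3))*(-11) = (1 + 0)*(-11) = 1*(-11) = -11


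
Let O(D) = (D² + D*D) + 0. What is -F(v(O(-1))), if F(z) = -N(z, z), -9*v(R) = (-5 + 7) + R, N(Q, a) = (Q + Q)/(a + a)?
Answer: 1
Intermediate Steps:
O(D) = 2*D² (O(D) = (D² + D²) + 0 = 2*D² + 0 = 2*D²)
N(Q, a) = Q/a (N(Q, a) = (2*Q)/((2*a)) = (2*Q)*(1/(2*a)) = Q/a)
v(R) = -2/9 - R/9 (v(R) = -((-5 + 7) + R)/9 = -(2 + R)/9 = -2/9 - R/9)
F(z) = -1 (F(z) = -z/z = -1*1 = -1)
-F(v(O(-1))) = -1*(-1) = 1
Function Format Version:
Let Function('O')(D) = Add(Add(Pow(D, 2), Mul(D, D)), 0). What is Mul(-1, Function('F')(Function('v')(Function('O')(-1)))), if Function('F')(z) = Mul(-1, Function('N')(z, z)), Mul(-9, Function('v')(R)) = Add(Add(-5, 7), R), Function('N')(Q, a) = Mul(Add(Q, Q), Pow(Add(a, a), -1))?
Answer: 1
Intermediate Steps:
Function('O')(D) = Mul(2, Pow(D, 2)) (Function('O')(D) = Add(Add(Pow(D, 2), Pow(D, 2)), 0) = Add(Mul(2, Pow(D, 2)), 0) = Mul(2, Pow(D, 2)))
Function('N')(Q, a) = Mul(Q, Pow(a, -1)) (Function('N')(Q, a) = Mul(Mul(2, Q), Pow(Mul(2, a), -1)) = Mul(Mul(2, Q), Mul(Rational(1, 2), Pow(a, -1))) = Mul(Q, Pow(a, -1)))
Function('v')(R) = Add(Rational(-2, 9), Mul(Rational(-1, 9), R)) (Function('v')(R) = Mul(Rational(-1, 9), Add(Add(-5, 7), R)) = Mul(Rational(-1, 9), Add(2, R)) = Add(Rational(-2, 9), Mul(Rational(-1, 9), R)))
Function('F')(z) = -1 (Function('F')(z) = Mul(-1, Mul(z, Pow(z, -1))) = Mul(-1, 1) = -1)
Mul(-1, Function('F')(Function('v')(Function('O')(-1)))) = Mul(-1, -1) = 1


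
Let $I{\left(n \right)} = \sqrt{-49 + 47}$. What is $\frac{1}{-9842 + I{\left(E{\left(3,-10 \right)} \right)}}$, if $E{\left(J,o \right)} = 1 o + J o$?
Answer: $- \frac{4921}{48432483} - \frac{i \sqrt{2}}{96864966} \approx -0.00010161 - 1.46 \cdot 10^{-8} i$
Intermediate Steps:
$E{\left(J,o \right)} = o + J o$
$I{\left(n \right)} = i \sqrt{2}$ ($I{\left(n \right)} = \sqrt{-2} = i \sqrt{2}$)
$\frac{1}{-9842 + I{\left(E{\left(3,-10 \right)} \right)}} = \frac{1}{-9842 + i \sqrt{2}}$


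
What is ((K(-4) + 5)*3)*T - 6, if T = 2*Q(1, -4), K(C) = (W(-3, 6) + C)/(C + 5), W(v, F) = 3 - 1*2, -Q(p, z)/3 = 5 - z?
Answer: -330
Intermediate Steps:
Q(p, z) = -15 + 3*z (Q(p, z) = -3*(5 - z) = -15 + 3*z)
W(v, F) = 1 (W(v, F) = 3 - 2 = 1)
K(C) = (1 + C)/(5 + C) (K(C) = (1 + C)/(C + 5) = (1 + C)/(5 + C))
T = -54 (T = 2*(-15 + 3*(-4)) = 2*(-15 - 12) = 2*(-27) = -54)
((K(-4) + 5)*3)*T - 6 = (((1 - 4)/(5 - 4) + 5)*3)*(-54) - 6 = ((-3/1 + 5)*3)*(-54) - 6 = ((1*(-3) + 5)*3)*(-54) - 6 = ((-3 + 5)*3)*(-54) - 6 = (2*3)*(-54) - 6 = 6*(-54) - 6 = -324 - 6 = -330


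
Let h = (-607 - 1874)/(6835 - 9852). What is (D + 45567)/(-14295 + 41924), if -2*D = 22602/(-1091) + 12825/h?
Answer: 68173617867/49856917306 ≈ 1.3674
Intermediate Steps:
h = 2481/3017 (h = -2481/(-3017) = -2481*(-1/3017) = 2481/3017 ≈ 0.82234)
D = -14052671571/1804514 (D = -(22602/(-1091) + 12825/(2481/3017))/2 = -(22602*(-1/1091) + 12825*(3017/2481))/2 = -(-22602/1091 + 12897675/827)/2 = -½*14052671571/902257 = -14052671571/1804514 ≈ -7787.5)
(D + 45567)/(-14295 + 41924) = (-14052671571/1804514 + 45567)/(-14295 + 41924) = (68173617867/1804514)/27629 = (68173617867/1804514)*(1/27629) = 68173617867/49856917306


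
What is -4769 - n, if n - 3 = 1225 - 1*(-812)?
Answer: -6809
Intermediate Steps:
n = 2040 (n = 3 + (1225 - 1*(-812)) = 3 + (1225 + 812) = 3 + 2037 = 2040)
-4769 - n = -4769 - 1*2040 = -4769 - 2040 = -6809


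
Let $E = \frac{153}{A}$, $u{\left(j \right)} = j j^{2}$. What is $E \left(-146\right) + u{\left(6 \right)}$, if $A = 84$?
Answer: $- \frac{699}{14} \approx -49.929$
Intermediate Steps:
$u{\left(j \right)} = j^{3}$
$E = \frac{51}{28}$ ($E = \frac{153}{84} = 153 \cdot \frac{1}{84} = \frac{51}{28} \approx 1.8214$)
$E \left(-146\right) + u{\left(6 \right)} = \frac{51}{28} \left(-146\right) + 6^{3} = - \frac{3723}{14} + 216 = - \frac{699}{14}$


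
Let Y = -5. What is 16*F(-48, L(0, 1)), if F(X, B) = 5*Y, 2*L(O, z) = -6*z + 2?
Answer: -400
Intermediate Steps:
L(O, z) = 1 - 3*z (L(O, z) = (-6*z + 2)/2 = (2 - 6*z)/2 = 1 - 3*z)
F(X, B) = -25 (F(X, B) = 5*(-5) = -25)
16*F(-48, L(0, 1)) = 16*(-25) = -400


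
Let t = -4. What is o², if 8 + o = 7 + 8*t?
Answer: 1089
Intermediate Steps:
o = -33 (o = -8 + (7 + 8*(-4)) = -8 + (7 - 32) = -8 - 25 = -33)
o² = (-33)² = 1089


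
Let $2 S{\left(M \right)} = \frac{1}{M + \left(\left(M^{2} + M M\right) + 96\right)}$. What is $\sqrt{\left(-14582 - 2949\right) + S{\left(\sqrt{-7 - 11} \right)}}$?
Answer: $\sqrt{-17531 + \frac{1}{2 \left(60 + 3 i \sqrt{2}\right)}} \approx 2.0 \cdot 10^{-6} - 132.4 i$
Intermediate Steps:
$S{\left(M \right)} = \frac{1}{2 \left(96 + M + 2 M^{2}\right)}$ ($S{\left(M \right)} = \frac{1}{2 \left(M + \left(\left(M^{2} + M M\right) + 96\right)\right)} = \frac{1}{2 \left(M + \left(\left(M^{2} + M^{2}\right) + 96\right)\right)} = \frac{1}{2 \left(M + \left(2 M^{2} + 96\right)\right)} = \frac{1}{2 \left(M + \left(96 + 2 M^{2}\right)\right)} = \frac{1}{2 \left(96 + M + 2 M^{2}\right)}$)
$\sqrt{\left(-14582 - 2949\right) + S{\left(\sqrt{-7 - 11} \right)}} = \sqrt{\left(-14582 - 2949\right) + \frac{1}{2 \left(96 + \sqrt{-7 - 11} + 2 \left(\sqrt{-7 - 11}\right)^{2}\right)}} = \sqrt{-17531 + \frac{1}{2 \left(96 + \sqrt{-18} + 2 \left(\sqrt{-18}\right)^{2}\right)}} = \sqrt{-17531 + \frac{1}{2 \left(96 + 3 i \sqrt{2} + 2 \left(3 i \sqrt{2}\right)^{2}\right)}} = \sqrt{-17531 + \frac{1}{2 \left(96 + 3 i \sqrt{2} + 2 \left(-18\right)\right)}} = \sqrt{-17531 + \frac{1}{2 \left(96 + 3 i \sqrt{2} - 36\right)}} = \sqrt{-17531 + \frac{1}{2 \left(60 + 3 i \sqrt{2}\right)}}$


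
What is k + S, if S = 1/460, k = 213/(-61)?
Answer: -97919/28060 ≈ -3.4896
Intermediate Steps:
k = -213/61 (k = 213*(-1/61) = -213/61 ≈ -3.4918)
S = 1/460 ≈ 0.0021739
k + S = -213/61 + 1/460 = -97919/28060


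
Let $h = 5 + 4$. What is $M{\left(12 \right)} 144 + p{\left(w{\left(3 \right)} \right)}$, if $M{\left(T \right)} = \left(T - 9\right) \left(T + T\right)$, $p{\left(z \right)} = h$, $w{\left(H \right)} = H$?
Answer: $10377$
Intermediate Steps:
$h = 9$
$p{\left(z \right)} = 9$
$M{\left(T \right)} = 2 T \left(-9 + T\right)$ ($M{\left(T \right)} = \left(-9 + T\right) 2 T = 2 T \left(-9 + T\right)$)
$M{\left(12 \right)} 144 + p{\left(w{\left(3 \right)} \right)} = 2 \cdot 12 \left(-9 + 12\right) 144 + 9 = 2 \cdot 12 \cdot 3 \cdot 144 + 9 = 72 \cdot 144 + 9 = 10368 + 9 = 10377$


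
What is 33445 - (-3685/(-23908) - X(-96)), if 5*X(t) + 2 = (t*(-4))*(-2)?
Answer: 795917543/23908 ≈ 33291.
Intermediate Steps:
X(t) = -⅖ + 8*t/5 (X(t) = -⅖ + ((t*(-4))*(-2))/5 = -⅖ + (-4*t*(-2))/5 = -⅖ + (8*t)/5 = -⅖ + 8*t/5)
33445 - (-3685/(-23908) - X(-96)) = 33445 - (-3685/(-23908) - (-⅖ + (8/5)*(-96))) = 33445 - (-3685*(-1/23908) - (-⅖ - 768/5)) = 33445 - (3685/23908 - 1*(-154)) = 33445 - (3685/23908 + 154) = 33445 - 1*3685517/23908 = 33445 - 3685517/23908 = 795917543/23908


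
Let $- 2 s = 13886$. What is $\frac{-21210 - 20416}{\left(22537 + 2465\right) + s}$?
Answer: $- \frac{41626}{18059} \approx -2.305$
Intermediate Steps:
$s = -6943$ ($s = \left(- \frac{1}{2}\right) 13886 = -6943$)
$\frac{-21210 - 20416}{\left(22537 + 2465\right) + s} = \frac{-21210 - 20416}{\left(22537 + 2465\right) - 6943} = \frac{-21210 - 20416}{25002 - 6943} = - \frac{41626}{18059}$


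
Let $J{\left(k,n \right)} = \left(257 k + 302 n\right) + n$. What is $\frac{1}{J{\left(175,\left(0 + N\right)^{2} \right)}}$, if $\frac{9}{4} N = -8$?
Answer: $\frac{27}{1317749} \approx 2.0489 \cdot 10^{-5}$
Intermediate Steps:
$N = - \frac{32}{9}$ ($N = \frac{4}{9} \left(-8\right) = - \frac{32}{9} \approx -3.5556$)
$J{\left(k,n \right)} = 257 k + 303 n$
$\frac{1}{J{\left(175,\left(0 + N\right)^{2} \right)}} = \frac{1}{257 \cdot 175 + 303 \left(0 - \frac{32}{9}\right)^{2}} = \frac{1}{44975 + 303 \left(- \frac{32}{9}\right)^{2}} = \frac{1}{44975 + 303 \cdot \frac{1024}{81}} = \frac{1}{44975 + \frac{103424}{27}} = \frac{1}{\frac{1317749}{27}} = \frac{27}{1317749}$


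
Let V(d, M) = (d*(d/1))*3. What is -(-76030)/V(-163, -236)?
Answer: 76030/79707 ≈ 0.95387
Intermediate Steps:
V(d, M) = 3*d² (V(d, M) = (d*(d*1))*3 = (d*d)*3 = d²*3 = 3*d²)
-(-76030)/V(-163, -236) = -(-76030)/(3*(-163)²) = -(-76030)/(3*26569) = -(-76030)/79707 = -1*(-76030/79707) = 76030/79707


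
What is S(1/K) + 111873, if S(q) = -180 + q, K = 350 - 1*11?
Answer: 37863928/339 ≈ 1.1169e+5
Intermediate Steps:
K = 339 (K = 350 - 11 = 339)
S(1/K) + 111873 = (-180 + 1/339) + 111873 = -61019/339 + 111873 = 37863928/339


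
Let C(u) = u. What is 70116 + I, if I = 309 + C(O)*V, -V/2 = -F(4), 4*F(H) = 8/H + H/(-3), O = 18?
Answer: 70431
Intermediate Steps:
F(H) = 2/H - H/12 (F(H) = (8/H + H/(-3))/4 = (8/H + H*(-⅓))/4 = (8/H - H/3)/4 = 2/H - H/12)
V = ⅓ (V = -(-2)*(2/4 - 1/12*4) = -(-2)*(2*(¼) - ⅓) = -(-2)*(½ - ⅓) = -(-2)/6 = -2*(-⅙) = ⅓ ≈ 0.33333)
I = 315 (I = 309 + 18*(⅓) = 309 + 6 = 315)
70116 + I = 70116 + 315 = 70431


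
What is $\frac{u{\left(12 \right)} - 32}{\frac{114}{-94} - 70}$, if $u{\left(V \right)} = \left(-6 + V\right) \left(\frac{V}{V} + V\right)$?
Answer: $- \frac{2162}{3347} \approx -0.64595$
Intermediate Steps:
$u{\left(V \right)} = \left(1 + V\right) \left(-6 + V\right)$ ($u{\left(V \right)} = \left(-6 + V\right) \left(1 + V\right) = \left(1 + V\right) \left(-6 + V\right)$)
$\frac{u{\left(12 \right)} - 32}{\frac{114}{-94} - 70} = \frac{\left(-6 + 12^{2} - 60\right) - 32}{\frac{114}{-94} - 70} = \frac{\left(-6 + 144 - 60\right) - 32}{114 \left(- \frac{1}{94}\right) - 70} = \frac{78 - 32}{- \frac{57}{47} - 70} = \frac{46}{- \frac{3347}{47}} = 46 \left(- \frac{47}{3347}\right) = - \frac{2162}{3347}$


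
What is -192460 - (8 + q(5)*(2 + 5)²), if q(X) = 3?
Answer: -192615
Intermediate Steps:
-192460 - (8 + q(5)*(2 + 5)²) = -192460 - (8 + 3*(2 + 5)²) = -192460 - (8 + 3*7²) = -192460 - (8 + 3*49) = -192460 - (8 + 147) = -192460 - 1*155 = -192460 - 155 = -192615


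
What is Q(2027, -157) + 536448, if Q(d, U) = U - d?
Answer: 534264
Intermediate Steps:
Q(2027, -157) + 536448 = (-157 - 1*2027) + 536448 = (-157 - 2027) + 536448 = -2184 + 536448 = 534264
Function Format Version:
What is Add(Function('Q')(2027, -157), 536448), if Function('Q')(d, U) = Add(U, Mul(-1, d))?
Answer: 534264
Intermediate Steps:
Add(Function('Q')(2027, -157), 536448) = Add(Add(-157, Mul(-1, 2027)), 536448) = Add(Add(-157, -2027), 536448) = Add(-2184, 536448) = 534264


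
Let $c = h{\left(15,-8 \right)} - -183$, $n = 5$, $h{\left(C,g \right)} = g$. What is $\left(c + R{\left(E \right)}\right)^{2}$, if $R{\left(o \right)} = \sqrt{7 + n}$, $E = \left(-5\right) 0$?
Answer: $30637 + 700 \sqrt{3} \approx 31849.0$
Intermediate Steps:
$E = 0$
$R{\left(o \right)} = 2 \sqrt{3}$ ($R{\left(o \right)} = \sqrt{7 + 5} = \sqrt{12} = 2 \sqrt{3}$)
$c = 175$ ($c = -8 - -183 = -8 + 183 = 175$)
$\left(c + R{\left(E \right)}\right)^{2} = \left(175 + 2 \sqrt{3}\right)^{2}$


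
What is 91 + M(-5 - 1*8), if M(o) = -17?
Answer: 74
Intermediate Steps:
91 + M(-5 - 1*8) = 91 - 17 = 74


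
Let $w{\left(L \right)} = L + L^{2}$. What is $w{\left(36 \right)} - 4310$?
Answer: $-2978$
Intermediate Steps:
$w{\left(36 \right)} - 4310 = 36 \left(1 + 36\right) - 4310 = 36 \cdot 37 - 4310 = 1332 - 4310 = -2978$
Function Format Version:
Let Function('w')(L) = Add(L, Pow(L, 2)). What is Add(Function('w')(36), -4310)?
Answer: -2978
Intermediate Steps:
Add(Function('w')(36), -4310) = Add(Mul(36, Add(1, 36)), -4310) = Add(Mul(36, 37), -4310) = Add(1332, -4310) = -2978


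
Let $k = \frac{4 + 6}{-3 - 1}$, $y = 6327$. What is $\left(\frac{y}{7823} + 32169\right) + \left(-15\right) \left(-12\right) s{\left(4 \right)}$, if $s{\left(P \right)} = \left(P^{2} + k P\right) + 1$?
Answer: $\frac{261521394}{7823} \approx 33430.0$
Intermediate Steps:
$k = - \frac{5}{2}$ ($k = \frac{10}{-4} = 10 \left(- \frac{1}{4}\right) = - \frac{5}{2} \approx -2.5$)
$s{\left(P \right)} = 1 + P^{2} - \frac{5 P}{2}$ ($s{\left(P \right)} = \left(P^{2} - \frac{5 P}{2}\right) + 1 = 1 + P^{2} - \frac{5 P}{2}$)
$\left(\frac{y}{7823} + 32169\right) + \left(-15\right) \left(-12\right) s{\left(4 \right)} = \left(\frac{6327}{7823} + 32169\right) + \left(-15\right) \left(-12\right) \left(1 + 4^{2} - 10\right) = \left(6327 \cdot \frac{1}{7823} + 32169\right) + 180 \left(1 + 16 - 10\right) = \left(\frac{6327}{7823} + 32169\right) + 180 \cdot 7 = \frac{251664414}{7823} + 1260 = \frac{261521394}{7823}$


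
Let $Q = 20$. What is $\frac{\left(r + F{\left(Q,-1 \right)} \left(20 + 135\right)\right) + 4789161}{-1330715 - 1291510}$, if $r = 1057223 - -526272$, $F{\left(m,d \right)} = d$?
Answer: $- \frac{2124167}{874075} \approx -2.4302$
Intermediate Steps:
$r = 1583495$ ($r = 1057223 + 526272 = 1583495$)
$\frac{\left(r + F{\left(Q,-1 \right)} \left(20 + 135\right)\right) + 4789161}{-1330715 - 1291510} = \frac{\left(1583495 - \left(20 + 135\right)\right) + 4789161}{-1330715 - 1291510} = \frac{\left(1583495 - 155\right) + 4789161}{-2622225} = \left(\left(1583495 - 155\right) + 4789161\right) \left(- \frac{1}{2622225}\right) = \left(1583340 + 4789161\right) \left(- \frac{1}{2622225}\right) = 6372501 \left(- \frac{1}{2622225}\right) = - \frac{2124167}{874075}$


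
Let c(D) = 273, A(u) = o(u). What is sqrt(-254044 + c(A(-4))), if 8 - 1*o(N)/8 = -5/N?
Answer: 7*I*sqrt(5179) ≈ 503.76*I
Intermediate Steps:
o(N) = 64 + 40/N (o(N) = 64 - (-40)/N = 64 + 40/N)
A(u) = 64 + 40/u
sqrt(-254044 + c(A(-4))) = sqrt(-254044 + 273) = sqrt(-253771) = 7*I*sqrt(5179)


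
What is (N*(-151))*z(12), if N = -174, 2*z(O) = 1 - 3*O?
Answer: -459795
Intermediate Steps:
z(O) = ½ - 3*O/2 (z(O) = (1 - 3*O)/2 = ½ - 3*O/2)
(N*(-151))*z(12) = (-174*(-151))*(½ - 3/2*12) = 26274*(½ - 18) = 26274*(-35/2) = -459795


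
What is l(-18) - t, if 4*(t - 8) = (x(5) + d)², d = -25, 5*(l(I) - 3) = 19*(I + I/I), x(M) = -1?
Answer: -1193/5 ≈ -238.60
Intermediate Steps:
l(I) = 34/5 + 19*I/5 (l(I) = 3 + (19*(I + I/I))/5 = 3 + (19*(I + 1))/5 = 3 + (19*(1 + I))/5 = 3 + (19 + 19*I)/5 = 3 + (19/5 + 19*I/5) = 34/5 + 19*I/5)
t = 177 (t = 8 + (-1 - 25)²/4 = 8 + (¼)*(-26)² = 8 + (¼)*676 = 8 + 169 = 177)
l(-18) - t = (34/5 + (19/5)*(-18)) - 1*177 = (34/5 - 342/5) - 177 = -308/5 - 177 = -1193/5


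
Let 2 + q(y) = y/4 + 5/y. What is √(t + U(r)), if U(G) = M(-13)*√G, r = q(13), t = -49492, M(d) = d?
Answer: √(-197968 - 2*√1105)/2 ≈ 222.51*I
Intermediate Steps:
q(y) = -2 + 5/y + y/4 (q(y) = -2 + (y/4 + 5/y) = -2 + (5/y + y/4) = -2 + 5/y + y/4)
r = 85/52 (r = -2 + 5/13 + (¼)*13 = -2 + 5*(1/13) + 13/4 = -2 + 5/13 + 13/4 = 85/52 ≈ 1.6346)
U(G) = -13*√G
√(t + U(r)) = √(-49492 - √1105/2)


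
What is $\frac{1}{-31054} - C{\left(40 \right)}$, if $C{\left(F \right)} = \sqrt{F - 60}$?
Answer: $- \frac{1}{31054} - 2 i \sqrt{5} \approx -3.2202 \cdot 10^{-5} - 4.4721 i$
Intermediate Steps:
$C{\left(F \right)} = \sqrt{-60 + F}$
$\frac{1}{-31054} - C{\left(40 \right)} = \frac{1}{-31054} - \sqrt{-60 + 40} = - \frac{1}{31054} - \sqrt{-20} = - \frac{1}{31054} - 2 i \sqrt{5}$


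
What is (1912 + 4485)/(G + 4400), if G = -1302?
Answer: 6397/3098 ≈ 2.0649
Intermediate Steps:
(1912 + 4485)/(G + 4400) = (1912 + 4485)/(-1302 + 4400) = 6397/3098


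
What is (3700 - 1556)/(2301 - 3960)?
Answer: -2144/1659 ≈ -1.2923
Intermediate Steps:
(3700 - 1556)/(2301 - 3960) = 2144/(-1659) = 2144*(-1/1659) = -2144/1659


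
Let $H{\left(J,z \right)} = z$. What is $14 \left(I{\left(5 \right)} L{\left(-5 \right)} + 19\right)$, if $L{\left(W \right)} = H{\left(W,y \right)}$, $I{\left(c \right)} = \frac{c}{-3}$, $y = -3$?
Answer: $336$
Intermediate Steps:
$I{\left(c \right)} = - \frac{c}{3}$ ($I{\left(c \right)} = c \left(- \frac{1}{3}\right) = - \frac{c}{3}$)
$L{\left(W \right)} = -3$
$14 \left(I{\left(5 \right)} L{\left(-5 \right)} + 19\right) = 14 \left(\left(- \frac{1}{3}\right) 5 \left(-3\right) + 19\right) = 14 \left(\left(- \frac{5}{3}\right) \left(-3\right) + 19\right) = 14 \left(5 + 19\right) = 14 \cdot 24 = 336$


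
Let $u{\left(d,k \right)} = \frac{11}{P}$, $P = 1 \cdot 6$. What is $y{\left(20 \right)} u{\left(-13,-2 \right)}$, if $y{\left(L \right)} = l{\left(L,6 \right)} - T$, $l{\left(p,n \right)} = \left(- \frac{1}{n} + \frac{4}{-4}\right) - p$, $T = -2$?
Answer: $- \frac{1265}{36} \approx -35.139$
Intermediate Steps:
$P = 6$
$l{\left(p,n \right)} = -1 - p - \frac{1}{n}$ ($l{\left(p,n \right)} = \left(- \frac{1}{n} + 4 \left(- \frac{1}{4}\right)\right) - p = \left(- \frac{1}{n} - 1\right) - p = \left(-1 - \frac{1}{n}\right) - p = -1 - p - \frac{1}{n}$)
$u{\left(d,k \right)} = \frac{11}{6}$
$y{\left(L \right)} = \frac{5}{6} - L$ ($y{\left(L \right)} = \left(-1 - L - \frac{1}{6}\right) - -2 = \left(-1 - L - \frac{1}{6}\right) + 2 = \left(- \frac{7}{6} - L\right) + 2 = \frac{5}{6} - L$)
$y{\left(20 \right)} u{\left(-13,-2 \right)} = \left(\frac{5}{6} - 20\right) \frac{11}{6} = \left(- \frac{115}{6}\right) \frac{11}{6} = - \frac{1265}{36}$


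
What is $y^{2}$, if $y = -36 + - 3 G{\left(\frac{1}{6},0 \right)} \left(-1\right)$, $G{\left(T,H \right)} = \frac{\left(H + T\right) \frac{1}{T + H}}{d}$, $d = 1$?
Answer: $1089$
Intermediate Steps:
$G{\left(T,H \right)} = 1$ ($G{\left(T,H \right)} = \frac{\left(H + T\right) \frac{1}{T + H}}{1} = \frac{H + T}{H + T} 1 = 1 \cdot 1 = 1$)
$y = -33$ ($y = -36 + \left(-3\right) 1 \left(-1\right) = -36 - -3 = -36 + 3 = -33$)
$y^{2} = \left(-33\right)^{2} = 1089$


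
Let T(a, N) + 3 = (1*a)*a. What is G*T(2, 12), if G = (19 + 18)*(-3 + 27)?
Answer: 888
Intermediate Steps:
G = 888 (G = 37*24 = 888)
T(a, N) = -3 + a**2 (T(a, N) = -3 + (1*a)*a = -3 + a*a = -3 + a**2)
G*T(2, 12) = 888*(-3 + 2**2) = 888*(-3 + 4) = 888*1 = 888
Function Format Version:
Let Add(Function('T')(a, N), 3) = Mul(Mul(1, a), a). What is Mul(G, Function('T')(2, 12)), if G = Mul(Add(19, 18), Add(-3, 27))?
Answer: 888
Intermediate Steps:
G = 888 (G = Mul(37, 24) = 888)
Function('T')(a, N) = Add(-3, Pow(a, 2)) (Function('T')(a, N) = Add(-3, Mul(Mul(1, a), a)) = Add(-3, Mul(a, a)) = Add(-3, Pow(a, 2)))
Mul(G, Function('T')(2, 12)) = Mul(888, Add(-3, Pow(2, 2))) = Mul(888, Add(-3, 4)) = Mul(888, 1) = 888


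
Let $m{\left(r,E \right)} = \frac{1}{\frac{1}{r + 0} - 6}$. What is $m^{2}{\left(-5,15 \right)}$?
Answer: $\frac{25}{961} \approx 0.026015$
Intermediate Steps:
$m{\left(r,E \right)} = \frac{1}{-6 + \frac{1}{r}}$ ($m{\left(r,E \right)} = \frac{1}{\frac{1}{r} - 6} = \frac{1}{-6 + \frac{1}{r}}$)
$m^{2}{\left(-5,15 \right)} = \left(\left(-1\right) \left(-5\right) \frac{1}{-1 + 6 \left(-5\right)}\right)^{2} = \left(\left(-1\right) \left(-5\right) \frac{1}{-1 - 30}\right)^{2} = \left(\left(-1\right) \left(-5\right) \frac{1}{-31}\right)^{2} = \left(\left(-1\right) \left(-5\right) \left(- \frac{1}{31}\right)\right)^{2} = \left(- \frac{5}{31}\right)^{2} = \frac{25}{961}$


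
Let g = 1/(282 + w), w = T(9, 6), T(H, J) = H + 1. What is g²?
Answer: 1/85264 ≈ 1.1728e-5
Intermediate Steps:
T(H, J) = 1 + H
w = 10 (w = 1 + 9 = 10)
g = 1/292 (g = 1/(282 + 10) = 1/292 ≈ 0.0034247)
g² = (1/292)² = 1/85264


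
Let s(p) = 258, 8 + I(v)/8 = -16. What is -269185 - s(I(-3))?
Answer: -269443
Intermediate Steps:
I(v) = -192 (I(v) = -64 + 8*(-16) = -64 - 128 = -192)
-269185 - s(I(-3)) = -269185 - 1*258 = -269185 - 258 = -269443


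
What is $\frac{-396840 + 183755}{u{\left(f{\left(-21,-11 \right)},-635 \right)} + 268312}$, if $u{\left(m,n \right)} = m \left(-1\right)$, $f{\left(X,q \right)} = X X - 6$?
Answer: $- \frac{213085}{267877} \approx -0.79546$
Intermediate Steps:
$f{\left(X,q \right)} = -6 + X^{2}$ ($f{\left(X,q \right)} = X^{2} - 6 = -6 + X^{2}$)
$u{\left(m,n \right)} = - m$
$\frac{-396840 + 183755}{u{\left(f{\left(-21,-11 \right)},-635 \right)} + 268312} = \frac{-396840 + 183755}{- (-6 + \left(-21\right)^{2}) + 268312} = - \frac{213085}{- (-6 + 441) + 268312} = - \frac{213085}{\left(-1\right) 435 + 268312} = - \frac{213085}{-435 + 268312} = - \frac{213085}{267877}$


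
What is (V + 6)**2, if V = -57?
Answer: 2601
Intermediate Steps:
(V + 6)**2 = (-57 + 6)**2 = (-51)**2 = 2601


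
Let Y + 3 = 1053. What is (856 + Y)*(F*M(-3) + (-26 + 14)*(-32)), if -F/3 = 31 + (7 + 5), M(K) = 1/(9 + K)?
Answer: 690925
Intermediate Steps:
Y = 1050 (Y = -3 + 1053 = 1050)
F = -129 (F = -3*(31 + (7 + 5)) = -3*(31 + 12) = -3*43 = -129)
(856 + Y)*(F*M(-3) + (-26 + 14)*(-32)) = (856 + 1050)*(-129/(9 - 3) + (-26 + 14)*(-32)) = 1906*(-129/6 - 12*(-32)) = 1906*(-129*⅙ + 384) = 1906*(-43/2 + 384) = 1906*(725/2) = 690925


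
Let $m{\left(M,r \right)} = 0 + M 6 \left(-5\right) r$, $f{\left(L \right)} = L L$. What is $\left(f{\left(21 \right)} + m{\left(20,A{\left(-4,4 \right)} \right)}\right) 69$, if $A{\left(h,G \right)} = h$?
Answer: $196029$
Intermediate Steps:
$f{\left(L \right)} = L^{2}$
$m{\left(M,r \right)} = - 30 M r$ ($m{\left(M,r \right)} = 0 + M \left(- 30 r\right) = 0 - 30 M r = - 30 M r$)
$\left(f{\left(21 \right)} + m{\left(20,A{\left(-4,4 \right)} \right)}\right) 69 = \left(21^{2} - 600 \left(-4\right)\right) 69 = \left(441 + 2400\right) 69 = 2841 \cdot 69 = 196029$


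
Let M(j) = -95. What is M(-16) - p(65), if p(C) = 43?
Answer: -138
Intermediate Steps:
M(-16) - p(65) = -95 - 1*43 = -95 - 43 = -138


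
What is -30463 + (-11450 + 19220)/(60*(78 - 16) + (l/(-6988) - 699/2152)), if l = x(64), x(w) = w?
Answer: -85194587612221/2796849619 ≈ -30461.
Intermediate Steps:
l = 64
-30463 + (-11450 + 19220)/(60*(78 - 16) + (l/(-6988) - 699/2152)) = -30463 + (-11450 + 19220)/(60*(78 - 16) + (64/(-6988) - 699/2152)) = -30463 + 7770/(60*62 + (64*(-1/6988) - 699*1/2152)) = -30463 + 7770/(3720 + (-16/1747 - 699/2152)) = -30463 + 7770/(3720 - 1255585/3759544) = -30463 + 7770/(13984248095/3759544) = -30463 + 7770*(3759544/13984248095) = -30463 + 5842331376/2796849619 = -85194587612221/2796849619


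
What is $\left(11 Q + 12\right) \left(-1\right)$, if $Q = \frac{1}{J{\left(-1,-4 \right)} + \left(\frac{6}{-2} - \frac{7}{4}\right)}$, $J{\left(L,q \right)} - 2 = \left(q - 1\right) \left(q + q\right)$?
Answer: $- \frac{1832}{149} \approx -12.295$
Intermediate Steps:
$J{\left(L,q \right)} = 2 + 2 q \left(-1 + q\right)$ ($J{\left(L,q \right)} = 2 + \left(q - 1\right) \left(q + q\right) = 2 + \left(-1 + q\right) 2 q = 2 + 2 q \left(-1 + q\right)$)
$Q = \frac{4}{149}$ ($Q = \frac{1}{\left(2 - -8 + 2 \left(-4\right)^{2}\right) + \left(\frac{6}{-2} - \frac{7}{4}\right)} = \frac{1}{\left(2 + 8 + 2 \cdot 16\right) + \left(6 \left(- \frac{1}{2}\right) - \frac{7}{4}\right)} = \frac{1}{\left(2 + 8 + 32\right) - \frac{19}{4}} = \frac{1}{42 - \frac{19}{4}} = \frac{1}{\frac{149}{4}} = \frac{4}{149} \approx 0.026846$)
$\left(11 Q + 12\right) \left(-1\right) = \left(11 \cdot \frac{4}{149} + 12\right) \left(-1\right) = \left(\frac{44}{149} + 12\right) \left(-1\right) = \frac{1832}{149} \left(-1\right) = - \frac{1832}{149}$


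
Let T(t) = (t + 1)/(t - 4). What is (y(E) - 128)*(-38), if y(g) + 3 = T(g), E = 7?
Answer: 14630/3 ≈ 4876.7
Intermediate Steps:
T(t) = (1 + t)/(-4 + t)
y(g) = -3 + (1 + g)/(-4 + g)
(y(E) - 128)*(-38) = ((13 - 2*7)/(-4 + 7) - 128)*(-38) = ((13 - 14)/3 - 128)*(-38) = ((1/3)*(-1) - 128)*(-38) = (-1/3 - 128)*(-38) = -385/3*(-38) = 14630/3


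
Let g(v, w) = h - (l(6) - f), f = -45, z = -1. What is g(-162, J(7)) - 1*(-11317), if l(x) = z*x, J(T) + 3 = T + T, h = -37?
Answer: 11241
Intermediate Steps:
J(T) = -3 + 2*T (J(T) = -3 + (T + T) = -3 + 2*T)
l(x) = -x
g(v, w) = -76 (g(v, w) = -37 - (-1*6 - 1*(-45)) = -37 - (-6 + 45) = -37 - 1*39 = -37 - 39 = -76)
g(-162, J(7)) - 1*(-11317) = -76 - 1*(-11317) = -76 + 11317 = 11241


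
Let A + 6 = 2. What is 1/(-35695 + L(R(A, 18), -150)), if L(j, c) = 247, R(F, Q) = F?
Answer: -1/35448 ≈ -2.8210e-5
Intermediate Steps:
A = -4 (A = -6 + 2 = -4)
1/(-35695 + L(R(A, 18), -150)) = 1/(-35695 + 247) = 1/(-35448) = -1/35448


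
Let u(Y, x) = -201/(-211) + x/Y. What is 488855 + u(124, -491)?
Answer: 12790323543/26164 ≈ 4.8885e+5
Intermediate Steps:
u(Y, x) = 201/211 + x/Y (u(Y, x) = -201*(-1/211) + x/Y = 201/211 + x/Y)
488855 + u(124, -491) = 488855 + (201/211 - 491/124) = 488855 - 78677/26164 = 12790323543/26164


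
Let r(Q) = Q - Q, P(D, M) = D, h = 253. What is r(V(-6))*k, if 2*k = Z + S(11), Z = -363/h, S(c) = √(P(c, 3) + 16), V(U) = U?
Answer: 0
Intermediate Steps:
r(Q) = 0
S(c) = √(16 + c) (S(c) = √(c + 16) = √(16 + c))
Z = -33/23 (Z = -363/253 = -363*1/253 = -33/23 ≈ -1.4348)
k = -33/46 + 3*√3/2 (k = (-33/23 + √(16 + 11))/2 = (-33/23 + √27)/2 = (-33/23 + 3*√3)/2 = -33/46 + 3*√3/2 ≈ 1.8807)
r(V(-6))*k = 0*(-33/46 + 3*√3/2) = 0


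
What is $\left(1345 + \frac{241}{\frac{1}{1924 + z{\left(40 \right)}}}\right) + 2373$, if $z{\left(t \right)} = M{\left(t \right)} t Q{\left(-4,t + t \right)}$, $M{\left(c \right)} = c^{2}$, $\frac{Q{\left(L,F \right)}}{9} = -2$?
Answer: $-277164598$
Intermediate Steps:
$Q{\left(L,F \right)} = -18$ ($Q{\left(L,F \right)} = 9 \left(-2\right) = -18$)
$z{\left(t \right)} = - 18 t^{3}$ ($z{\left(t \right)} = t^{2} t \left(-18\right) = t^{3} \left(-18\right) = - 18 t^{3}$)
$\left(1345 + \frac{241}{\frac{1}{1924 + z{\left(40 \right)}}}\right) + 2373 = \left(1345 + \frac{241}{\frac{1}{1924 - 18 \cdot 40^{3}}}\right) + 2373 = \left(1345 + \frac{241}{\frac{1}{1924 - 1152000}}\right) + 2373 = \left(1345 + \frac{241}{\frac{1}{-1150076}}\right) + 2373 = \left(1345 + \frac{241}{- \frac{1}{1150076}}\right) + 2373 = \left(1345 + 241 \left(-1150076\right)\right) + 2373 = \left(1345 - 277168316\right) + 2373 = -277166971 + 2373 = -277164598$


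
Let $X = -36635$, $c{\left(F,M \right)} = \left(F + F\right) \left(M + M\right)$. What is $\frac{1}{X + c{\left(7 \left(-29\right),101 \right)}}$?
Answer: $- \frac{1}{118647} \approx -8.4284 \cdot 10^{-6}$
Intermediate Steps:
$c{\left(F,M \right)} = 4 F M$ ($c{\left(F,M \right)} = 2 F 2 M = 4 F M$)
$\frac{1}{X + c{\left(7 \left(-29\right),101 \right)}} = \frac{1}{-36635 + 4 \cdot 7 \left(-29\right) 101} = \frac{1}{-36635 + 4 \left(-203\right) 101} = \frac{1}{-36635 - 82012} = \frac{1}{-118647} = - \frac{1}{118647}$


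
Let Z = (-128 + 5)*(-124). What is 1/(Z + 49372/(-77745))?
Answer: 77745/1185717368 ≈ 6.5568e-5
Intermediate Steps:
Z = 15252 (Z = -123*(-124) = 15252)
1/(Z + 49372/(-77745)) = 1/(15252 + 49372/(-77745)) = 1/(15252 + 49372*(-1/77745)) = 1/(15252 - 49372/77745) = 1/(1185717368/77745) = 77745/1185717368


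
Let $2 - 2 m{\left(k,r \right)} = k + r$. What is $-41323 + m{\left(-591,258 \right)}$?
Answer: $- \frac{82311}{2} \approx -41156.0$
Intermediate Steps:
$m{\left(k,r \right)} = 1 - \frac{k}{2} - \frac{r}{2}$ ($m{\left(k,r \right)} = 1 - \frac{k + r}{2} = 1 - \left(\frac{k}{2} + \frac{r}{2}\right) = 1 - \frac{k}{2} - \frac{r}{2}$)
$-41323 + m{\left(-591,258 \right)} = -41323 - - \frac{335}{2} = -41323 + \left(1 + \frac{591}{2} - 129\right) = -41323 + \frac{335}{2} = - \frac{82311}{2}$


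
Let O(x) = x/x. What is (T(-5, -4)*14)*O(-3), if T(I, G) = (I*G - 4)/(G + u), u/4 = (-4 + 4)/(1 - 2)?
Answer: -56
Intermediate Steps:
O(x) = 1
u = 0 (u = 4*((-4 + 4)/(1 - 2)) = 4*(0/(-1)) = 4*(0*(-1)) = 4*0 = 0)
T(I, G) = (-4 + G*I)/G (T(I, G) = (I*G - 4)/(G + 0) = (G*I - 4)/G = (-4 + G*I)/G)
(T(-5, -4)*14)*O(-3) = ((-5 - 4/(-4))*14)*1 = ((-5 - 4*(-¼))*14)*1 = ((-5 + 1)*14)*1 = -4*14*1 = -56*1 = -56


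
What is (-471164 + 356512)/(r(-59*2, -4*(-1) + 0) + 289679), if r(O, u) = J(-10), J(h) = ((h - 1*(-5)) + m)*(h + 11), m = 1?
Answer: -114652/289675 ≈ -0.39580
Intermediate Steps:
J(h) = (6 + h)*(11 + h) (J(h) = ((h - 1*(-5)) + 1)*(h + 11) = ((h + 5) + 1)*(11 + h) = ((5 + h) + 1)*(11 + h) = (6 + h)*(11 + h))
r(O, u) = -4 (r(O, u) = 66 + (-10)**2 + 17*(-10) = 66 + 100 - 170 = -4)
(-471164 + 356512)/(r(-59*2, -4*(-1) + 0) + 289679) = (-471164 + 356512)/(-4 + 289679) = -114652/289675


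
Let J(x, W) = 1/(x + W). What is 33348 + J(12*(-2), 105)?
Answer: 2701189/81 ≈ 33348.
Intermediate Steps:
J(x, W) = 1/(W + x)
33348 + J(12*(-2), 105) = 33348 + 1/(105 + 12*(-2)) = 33348 + 1/(105 - 24) = 33348 + 1/81 = 2701189/81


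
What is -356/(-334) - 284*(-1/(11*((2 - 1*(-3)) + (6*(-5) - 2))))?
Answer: 5438/49599 ≈ 0.10964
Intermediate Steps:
-356/(-334) - 284*(-1/(11*((2 - 1*(-3)) + (6*(-5) - 2)))) = -356*(-1/334) - 284*(-1/(11*((2 + 3) + (-30 - 2)))) = 178/167 - 284*(-1/(11*(5 - 32))) = 178/167 - 284/((-27*(-11))) = 178/167 - 284/297 = 5438/49599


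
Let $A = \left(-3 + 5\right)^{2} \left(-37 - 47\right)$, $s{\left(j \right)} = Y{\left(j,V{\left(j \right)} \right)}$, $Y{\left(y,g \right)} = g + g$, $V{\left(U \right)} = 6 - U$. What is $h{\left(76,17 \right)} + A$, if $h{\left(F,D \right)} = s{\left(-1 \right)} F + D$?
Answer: $745$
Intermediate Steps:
$Y{\left(y,g \right)} = 2 g$
$s{\left(j \right)} = 12 - 2 j$ ($s{\left(j \right)} = 2 \left(6 - j\right) = 12 - 2 j$)
$h{\left(F,D \right)} = D + 14 F$ ($h{\left(F,D \right)} = \left(12 - -2\right) F + D = \left(12 + 2\right) F + D = 14 F + D = D + 14 F$)
$A = -336$ ($A = 2^{2} \left(-84\right) = 4 \left(-84\right) = -336$)
$h{\left(76,17 \right)} + A = \left(17 + 14 \cdot 76\right) - 336 = \left(17 + 1064\right) - 336 = 1081 - 336 = 745$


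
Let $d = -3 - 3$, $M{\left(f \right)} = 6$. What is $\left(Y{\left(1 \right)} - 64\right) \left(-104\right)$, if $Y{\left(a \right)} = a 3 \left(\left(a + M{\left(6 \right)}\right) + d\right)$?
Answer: $6344$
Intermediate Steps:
$d = -6$ ($d = -3 - 3 = -6$)
$Y{\left(a \right)} = 3 a^{2}$ ($Y{\left(a \right)} = a 3 \left(\left(a + 6\right) - 6\right) = 3 a \left(\left(6 + a\right) - 6\right) = 3 a a = 3 a^{2}$)
$\left(Y{\left(1 \right)} - 64\right) \left(-104\right) = \left(3 \cdot 1^{2} - 64\right) \left(-104\right) = \left(3 \cdot 1 - 64\right) \left(-104\right) = \left(3 - 64\right) \left(-104\right) = \left(-61\right) \left(-104\right) = 6344$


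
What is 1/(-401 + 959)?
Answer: 1/558 ≈ 0.0017921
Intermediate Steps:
1/(-401 + 959) = 1/558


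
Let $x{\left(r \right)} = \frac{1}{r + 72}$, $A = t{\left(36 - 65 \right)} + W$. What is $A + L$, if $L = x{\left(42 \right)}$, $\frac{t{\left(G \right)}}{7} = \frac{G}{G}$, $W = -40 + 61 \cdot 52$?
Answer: $\frac{357847}{114} \approx 3139.0$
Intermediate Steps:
$W = 3132$ ($W = -40 + 3172 = 3132$)
$t{\left(G \right)} = 7$ ($t{\left(G \right)} = 7 \frac{G}{G} = 7 \cdot 1 = 7$)
$A = 3139$ ($A = 7 + 3132 = 3139$)
$x{\left(r \right)} = \frac{1}{72 + r}$
$L = \frac{1}{114}$ ($L = \frac{1}{72 + 42} = \frac{1}{114} \approx 0.0087719$)
$A + L = 3139 + \frac{1}{114} = \frac{357847}{114}$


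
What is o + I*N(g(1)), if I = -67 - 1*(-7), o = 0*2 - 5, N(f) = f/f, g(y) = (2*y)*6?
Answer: -65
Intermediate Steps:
g(y) = 12*y
N(f) = 1
o = -5 (o = 0 - 5 = -5)
I = -60 (I = -67 + 7 = -60)
o + I*N(g(1)) = -5 - 60*1 = -5 - 60 = -65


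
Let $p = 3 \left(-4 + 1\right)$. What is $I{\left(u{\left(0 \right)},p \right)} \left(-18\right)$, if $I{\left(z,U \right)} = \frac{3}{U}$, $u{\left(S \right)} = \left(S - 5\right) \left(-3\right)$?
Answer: $6$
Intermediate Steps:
$u{\left(S \right)} = 15 - 3 S$ ($u{\left(S \right)} = \left(-5 + S\right) \left(-3\right) = 15 - 3 S$)
$p = -9$ ($p = 3 \left(-3\right) = -9$)
$I{\left(u{\left(0 \right)},p \right)} \left(-18\right) = \frac{3}{-9} \left(-18\right) = 3 \left(- \frac{1}{9}\right) \left(-18\right) = \left(- \frac{1}{3}\right) \left(-18\right) = 6$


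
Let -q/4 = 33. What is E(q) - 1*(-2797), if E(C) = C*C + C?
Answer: 20089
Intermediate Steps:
q = -132 (q = -4*33 = -132)
E(C) = C + C² (E(C) = C² + C = C + C²)
E(q) - 1*(-2797) = -132*(1 - 132) - 1*(-2797) = -132*(-131) + 2797 = 17292 + 2797 = 20089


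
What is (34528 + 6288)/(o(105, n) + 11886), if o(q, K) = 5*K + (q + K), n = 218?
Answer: 40816/13299 ≈ 3.0691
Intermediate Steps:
o(q, K) = q + 6*K (o(q, K) = 5*K + (K + q) = q + 6*K)
(34528 + 6288)/(o(105, n) + 11886) = (34528 + 6288)/((105 + 6*218) + 11886) = 40816/((105 + 1308) + 11886) = 40816/(1413 + 11886) = 40816/13299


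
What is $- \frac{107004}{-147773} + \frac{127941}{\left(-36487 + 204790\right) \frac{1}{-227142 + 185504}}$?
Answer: $- \frac{262399801273174}{8290213073} \approx -31652.0$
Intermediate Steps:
$- \frac{107004}{-147773} + \frac{127941}{\left(-36487 + 204790\right) \frac{1}{-227142 + 185504}} = \left(-107004\right) \left(- \frac{1}{147773}\right) + \frac{127941}{168303 \frac{1}{-41638}} = \frac{107004}{147773} + \frac{127941}{168303 \left(- \frac{1}{41638}\right)} = \frac{107004}{147773} + \frac{127941}{- \frac{168303}{41638}} = \frac{107004}{147773} + 127941 \left(- \frac{41638}{168303}\right) = \frac{107004}{147773} - \frac{1775735786}{56101} = - \frac{262399801273174}{8290213073}$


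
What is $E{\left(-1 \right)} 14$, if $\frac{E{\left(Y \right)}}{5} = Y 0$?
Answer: $0$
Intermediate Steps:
$E{\left(Y \right)} = 0$ ($E{\left(Y \right)} = 5 Y 0 = 5 \cdot 0 = 0$)
$E{\left(-1 \right)} 14 = 0 \cdot 14 = 0$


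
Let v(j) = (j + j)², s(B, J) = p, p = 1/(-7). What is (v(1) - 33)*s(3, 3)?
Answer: 29/7 ≈ 4.1429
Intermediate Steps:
p = -⅐ ≈ -0.14286
s(B, J) = -⅐
v(j) = 4*j² (v(j) = (2*j)² = 4*j²)
(v(1) - 33)*s(3, 3) = (4*1² - 33)*(-⅐) = (4*1 - 33)*(-⅐) = (4 - 33)*(-⅐) = -29*(-⅐) = 29/7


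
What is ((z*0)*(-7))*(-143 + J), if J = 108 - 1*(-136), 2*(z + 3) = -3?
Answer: 0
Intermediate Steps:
z = -9/2 (z = -3 + (½)*(-3) = -3 - 3/2 = -9/2 ≈ -4.5000)
J = 244 (J = 108 + 136 = 244)
((z*0)*(-7))*(-143 + J) = (-9/2*0*(-7))*(-143 + 244) = (0*(-7))*101 = 0*101 = 0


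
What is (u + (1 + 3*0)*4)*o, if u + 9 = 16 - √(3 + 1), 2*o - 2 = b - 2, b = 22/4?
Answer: 99/4 ≈ 24.750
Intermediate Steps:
b = 11/2 (b = 22*(¼) = 11/2 ≈ 5.5000)
o = 11/4 (o = 1 + (11/2 - 2)/2 = 1 + (½)*(7/2) = 1 + 7/4 = 11/4 ≈ 2.7500)
u = 5 (u = -9 + (16 - √(3 + 1)) = -9 + (16 - √4) = -9 + (16 - 1*2) = -9 + (16 - 2) = -9 + 14 = 5)
(u + (1 + 3*0)*4)*o = (5 + (1 + 3*0)*4)*(11/4) = (5 + (1 + 0)*4)*(11/4) = (5 + 1*4)*(11/4) = (5 + 4)*(11/4) = 9*(11/4) = 99/4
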